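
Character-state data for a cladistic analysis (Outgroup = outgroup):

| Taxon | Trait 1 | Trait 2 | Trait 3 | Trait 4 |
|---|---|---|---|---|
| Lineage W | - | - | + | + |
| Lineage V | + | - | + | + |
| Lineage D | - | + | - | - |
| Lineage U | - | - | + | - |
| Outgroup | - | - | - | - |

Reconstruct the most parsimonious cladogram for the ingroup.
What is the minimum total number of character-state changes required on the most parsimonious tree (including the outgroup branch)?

4

The outgroup has state '-' for every character, so '+' is the derived state throughout.
Trait 1: derived state '+' in Lineage V only — an autapomorphy, so it tells us nothing about relationships among taxa.
Trait 2: derived state '+' in Lineage D only — an autapomorphy, so it tells us nothing about relationships among taxa.
Trait 3: derived state '+' in Lineage U, Lineage V, and Lineage W only — synapomorphy for {Lineage U, Lineage V, Lineage W}.
Trait 4 (derived state '+') is shared by Lineage V and Lineage W — a synapomorphy uniting that clade.
Most parsimonious ingroup topology: (((Lineage V,Lineage W),Lineage U),Lineage D).
Changes per character on this tree: Trait 1: 1; Trait 2: 1; Trait 3: 1; Trait 4: 1.
Total = 4.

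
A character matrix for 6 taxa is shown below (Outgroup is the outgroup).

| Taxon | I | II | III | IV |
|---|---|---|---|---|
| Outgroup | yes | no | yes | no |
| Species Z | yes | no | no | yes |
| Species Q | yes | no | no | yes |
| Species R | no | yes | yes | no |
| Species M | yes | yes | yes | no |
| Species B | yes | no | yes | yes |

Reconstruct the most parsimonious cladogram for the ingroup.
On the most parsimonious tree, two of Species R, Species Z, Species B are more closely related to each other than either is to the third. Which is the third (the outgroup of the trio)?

Species R

Character polarity is set by the outgroup: the derived state is whichever differs from the outgroup's state, so for I, III the derived state is 'no', and for the remaining characters it is 'yes'.
I (derived state 'no') is unique to Species R (autapomorphy; uninformative for grouping).
II (derived state 'yes') is shared by Species M and Species R — a synapomorphy uniting that clade.
III (derived state 'no') is shared by Species Q and Species Z — a synapomorphy uniting that clade.
IV (derived state 'yes') is shared by Species B, Species Q, and Species Z — a synapomorphy uniting that clade.
Most parsimonious ingroup topology: (((Species Z,Species Q),Species B),(Species R,Species M)).
Species B and Species Z share a more recent common ancestor with each other than either does with Species R, so Species R is the least closely related of the three.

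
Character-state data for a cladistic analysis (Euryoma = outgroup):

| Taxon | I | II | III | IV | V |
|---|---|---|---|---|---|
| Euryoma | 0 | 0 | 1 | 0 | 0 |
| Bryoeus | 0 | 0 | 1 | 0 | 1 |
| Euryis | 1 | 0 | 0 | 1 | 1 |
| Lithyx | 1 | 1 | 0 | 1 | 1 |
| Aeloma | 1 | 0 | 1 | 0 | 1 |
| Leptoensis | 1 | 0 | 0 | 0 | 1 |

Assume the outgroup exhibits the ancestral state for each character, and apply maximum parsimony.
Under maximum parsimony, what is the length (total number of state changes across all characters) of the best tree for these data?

Character polarity is set by the outgroup: the derived state is whichever differs from the outgroup's state, so for III the derived state is '0', and for the remaining characters it is '1'.
I: derived state '1' in Aeloma, Euryis, Leptoensis, and Lithyx only — synapomorphy for {Aeloma, Euryis, Leptoensis, Lithyx}.
II (derived state '1') is unique to Lithyx (autapomorphy; uninformative for grouping).
III: derived state '0' in Euryis, Leptoensis, and Lithyx only — synapomorphy for {Euryis, Leptoensis, Lithyx}.
IV: derived state '1' in Euryis and Lithyx only — synapomorphy for {Euryis, Lithyx}.
All ingroup taxa share the derived state '1' for V; it defines the ingroup but does not resolve relationships within it.
Most parsimonious ingroup topology: (Bryoeus,(((Euryis,Lithyx),Leptoensis),Aeloma)).
Changes per character on this tree: I: 1; II: 1; III: 1; IV: 1; V: 1.
Total = 5.

5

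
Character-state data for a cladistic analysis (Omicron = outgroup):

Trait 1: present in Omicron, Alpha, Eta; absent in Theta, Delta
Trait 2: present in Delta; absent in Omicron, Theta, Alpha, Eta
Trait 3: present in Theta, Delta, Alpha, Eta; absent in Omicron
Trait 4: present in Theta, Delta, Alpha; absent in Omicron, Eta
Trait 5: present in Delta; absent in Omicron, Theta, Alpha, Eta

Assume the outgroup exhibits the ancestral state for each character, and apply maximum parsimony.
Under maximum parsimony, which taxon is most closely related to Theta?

Character polarity is set by the outgroup: the derived state is whichever differs from the outgroup's state, so for Trait 1 the derived state is 'absent', and for the remaining characters it is 'present'.
Only Delta and Theta show the derived state 'absent' for Trait 1, supporting them as a clade.
Trait 2: derived state 'present' in Delta only — an autapomorphy, so it tells us nothing about relationships among taxa.
Trait 3 (derived state 'present') is shared by all ingroup taxa — unites the whole ingroup.
Trait 4: derived state 'present' in Alpha, Delta, and Theta only — synapomorphy for {Alpha, Delta, Theta}.
Trait 5: derived state 'present' in Delta only — an autapomorphy, so it tells us nothing about relationships among taxa.
Most parsimonious ingroup topology: (((Theta,Delta),Alpha),Eta).
Theta and Delta form a cherry on this tree, so they are sister taxa.

Delta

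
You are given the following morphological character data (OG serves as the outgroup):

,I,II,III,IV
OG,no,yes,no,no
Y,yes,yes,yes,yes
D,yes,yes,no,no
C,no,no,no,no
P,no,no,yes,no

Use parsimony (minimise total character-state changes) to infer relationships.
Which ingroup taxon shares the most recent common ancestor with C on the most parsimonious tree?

Character polarity is set by the outgroup: the derived state is whichever differs from the outgroup's state, so for II the derived state is 'no', and for the remaining characters it is 'yes'.
I: derived state 'yes' in D and Y only — synapomorphy for {D, Y}.
II (derived state 'no') is shared by C and P — a synapomorphy uniting that clade.
III groups P and Y, which is incompatible with the clades supported by the remaining characters; treating it as convergent (homoplasy) costs fewer steps than any alternative tree.
IV: derived state 'yes' in Y only — an autapomorphy, so it tells us nothing about relationships among taxa.
Most parsimonious ingroup topology: ((Y,D),(C,P)).
C and P form a cherry on this tree, so they are sister taxa.

P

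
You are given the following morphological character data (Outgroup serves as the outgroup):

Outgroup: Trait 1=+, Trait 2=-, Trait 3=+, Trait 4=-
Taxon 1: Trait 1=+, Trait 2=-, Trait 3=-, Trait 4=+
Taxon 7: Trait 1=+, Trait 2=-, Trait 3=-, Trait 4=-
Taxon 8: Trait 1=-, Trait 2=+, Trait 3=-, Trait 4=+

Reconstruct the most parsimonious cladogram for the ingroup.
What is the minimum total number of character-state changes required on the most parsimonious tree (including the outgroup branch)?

4

Character polarity is set by the outgroup: the derived state is whichever differs from the outgroup's state, so for Trait 1, Trait 3 the derived state is '-', and for the remaining characters it is '+'.
Trait 1: derived state '-' in Taxon 8 only — an autapomorphy, so it tells us nothing about relationships among taxa.
Trait 2: derived state '+' in Taxon 8 only — an autapomorphy, so it tells us nothing about relationships among taxa.
Trait 3 (derived state '-') is shared by all ingroup taxa — unites the whole ingroup.
Trait 4: derived state '+' in Taxon 1 and Taxon 8 only — synapomorphy for {Taxon 1, Taxon 8}.
Most parsimonious ingroup topology: ((Taxon 1,Taxon 8),Taxon 7).
Changes per character on this tree: Trait 1: 1; Trait 2: 1; Trait 3: 1; Trait 4: 1.
Total = 4.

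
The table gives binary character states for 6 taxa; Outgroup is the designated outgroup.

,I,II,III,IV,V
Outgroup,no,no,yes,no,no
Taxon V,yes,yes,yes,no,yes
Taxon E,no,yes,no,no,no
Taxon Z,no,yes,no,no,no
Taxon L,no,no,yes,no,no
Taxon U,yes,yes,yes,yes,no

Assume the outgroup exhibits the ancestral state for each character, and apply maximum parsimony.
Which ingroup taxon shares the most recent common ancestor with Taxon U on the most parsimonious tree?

Character polarity is set by the outgroup: the derived state is whichever differs from the outgroup's state, so for III the derived state is 'no', and for the remaining characters it is 'yes'.
Only Taxon U and Taxon V show the derived state 'yes' for I, supporting them as a clade.
II: derived state 'yes' in Taxon E, Taxon U, Taxon V, and Taxon Z only — synapomorphy for {Taxon E, Taxon U, Taxon V, Taxon Z}.
Only Taxon E and Taxon Z show the derived state 'no' for III, supporting them as a clade.
IV: derived state 'yes' in Taxon U only — an autapomorphy, so it tells us nothing about relationships among taxa.
V: derived state 'yes' in Taxon V only — an autapomorphy, so it tells us nothing about relationships among taxa.
Most parsimonious ingroup topology: (((Taxon V,Taxon U),(Taxon E,Taxon Z)),Taxon L).
Taxon U and Taxon V form a cherry on this tree, so they are sister taxa.

Taxon V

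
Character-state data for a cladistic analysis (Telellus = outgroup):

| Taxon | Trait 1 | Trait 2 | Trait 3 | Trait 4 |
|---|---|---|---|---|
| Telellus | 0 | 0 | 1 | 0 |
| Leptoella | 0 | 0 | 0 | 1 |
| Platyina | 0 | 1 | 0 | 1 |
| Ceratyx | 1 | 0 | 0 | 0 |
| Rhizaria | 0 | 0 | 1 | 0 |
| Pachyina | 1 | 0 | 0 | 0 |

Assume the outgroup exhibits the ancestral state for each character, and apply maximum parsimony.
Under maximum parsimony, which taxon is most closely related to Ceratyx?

Character polarity is set by the outgroup: the derived state is whichever differs from the outgroup's state, so for Trait 3 the derived state is '0', and for the remaining characters it is '1'.
Trait 1: derived state '1' in Ceratyx and Pachyina only — synapomorphy for {Ceratyx, Pachyina}.
Trait 2 (derived state '1') is unique to Platyina (autapomorphy; uninformative for grouping).
Trait 3: derived state '0' in Ceratyx, Leptoella, Pachyina, and Platyina only — synapomorphy for {Ceratyx, Leptoella, Pachyina, Platyina}.
Trait 4 (derived state '1') is shared by Leptoella and Platyina — a synapomorphy uniting that clade.
Most parsimonious ingroup topology: (((Leptoella,Platyina),(Ceratyx,Pachyina)),Rhizaria).
Ceratyx and Pachyina form a cherry on this tree, so they are sister taxa.

Pachyina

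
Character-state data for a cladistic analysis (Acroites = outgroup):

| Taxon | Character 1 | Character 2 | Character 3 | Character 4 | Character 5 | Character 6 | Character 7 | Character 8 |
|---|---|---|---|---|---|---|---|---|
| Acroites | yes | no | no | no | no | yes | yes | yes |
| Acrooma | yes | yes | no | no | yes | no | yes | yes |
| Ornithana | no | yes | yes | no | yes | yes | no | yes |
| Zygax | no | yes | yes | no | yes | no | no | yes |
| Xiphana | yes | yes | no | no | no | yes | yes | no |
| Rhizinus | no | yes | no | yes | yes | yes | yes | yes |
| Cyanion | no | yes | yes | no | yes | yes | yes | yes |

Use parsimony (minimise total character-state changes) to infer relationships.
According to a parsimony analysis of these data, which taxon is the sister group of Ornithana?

Zygax

Character polarity is set by the outgroup: the derived state is whichever differs from the outgroup's state, so for Character 1, Character 6, Character 7, Character 8 the derived state is 'no', and for the remaining characters it is 'yes'.
Character 1: derived state 'no' in Cyanion, Ornithana, Rhizinus, and Zygax only — synapomorphy for {Cyanion, Ornithana, Rhizinus, Zygax}.
All ingroup taxa share the derived state 'yes' for Character 2; it defines the ingroup but does not resolve relationships within it.
Character 3: derived state 'yes' in Cyanion, Ornithana, and Zygax only — synapomorphy for {Cyanion, Ornithana, Zygax}.
Character 4: derived state 'yes' in Rhizinus only — an autapomorphy, so it tells us nothing about relationships among taxa.
Character 5: derived state 'yes' in Acrooma, Cyanion, Ornithana, Rhizinus, and Zygax only — synapomorphy for {Acrooma, Cyanion, Ornithana, Rhizinus, Zygax}.
Character 6 groups Acrooma and Zygax, which is incompatible with the clades supported by the remaining characters; treating it as convergent (homoplasy) costs fewer steps than any alternative tree.
Only Ornithana and Zygax show the derived state 'no' for Character 7, supporting them as a clade.
Character 8: derived state 'no' in Xiphana only — an autapomorphy, so it tells us nothing about relationships among taxa.
Most parsimonious ingroup topology: ((Acrooma,(((Ornithana,Zygax),Cyanion),Rhizinus)),Xiphana).
Ornithana and Zygax form a cherry on this tree, so they are sister taxa.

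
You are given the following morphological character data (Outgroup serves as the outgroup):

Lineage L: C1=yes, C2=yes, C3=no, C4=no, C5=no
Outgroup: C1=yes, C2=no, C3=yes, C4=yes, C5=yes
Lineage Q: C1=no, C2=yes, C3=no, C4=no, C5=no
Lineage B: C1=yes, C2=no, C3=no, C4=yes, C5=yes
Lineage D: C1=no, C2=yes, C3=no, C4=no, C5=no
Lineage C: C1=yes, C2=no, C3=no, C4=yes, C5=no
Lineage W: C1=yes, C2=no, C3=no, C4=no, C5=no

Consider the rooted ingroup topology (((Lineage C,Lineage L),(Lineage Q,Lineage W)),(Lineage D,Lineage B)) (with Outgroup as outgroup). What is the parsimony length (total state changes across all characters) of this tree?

11

Map each character onto (((Lineage C,Lineage L),(Lineage Q,Lineage W)),(Lineage D,Lineage B)) (rooted by Outgroup) and count the minimum state changes it requires (Fitch parsimony):
C1: 2; C2: 3; C3: 1; C4: 3; C5: 2.
Total tree length = 11.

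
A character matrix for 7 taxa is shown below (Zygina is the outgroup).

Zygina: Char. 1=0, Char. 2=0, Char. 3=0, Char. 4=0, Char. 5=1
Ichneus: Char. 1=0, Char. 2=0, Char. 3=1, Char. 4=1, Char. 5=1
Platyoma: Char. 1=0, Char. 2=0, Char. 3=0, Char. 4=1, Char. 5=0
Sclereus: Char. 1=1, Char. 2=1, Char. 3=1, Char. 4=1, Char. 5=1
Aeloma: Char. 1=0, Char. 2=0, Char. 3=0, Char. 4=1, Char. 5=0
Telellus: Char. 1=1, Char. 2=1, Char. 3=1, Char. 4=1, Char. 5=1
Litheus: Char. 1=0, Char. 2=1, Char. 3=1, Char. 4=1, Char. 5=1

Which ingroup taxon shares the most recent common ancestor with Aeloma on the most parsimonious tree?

Platyoma

Character polarity is set by the outgroup: the derived state is whichever differs from the outgroup's state, so for Char. 5 the derived state is '0', and for the remaining characters it is '1'.
Char. 1 (derived state '1') is shared by Sclereus and Telellus — a synapomorphy uniting that clade.
Only Litheus, Sclereus, and Telellus show the derived state '1' for Char. 2, supporting them as a clade.
Char. 3 (derived state '1') is shared by Ichneus, Litheus, Sclereus, and Telellus — a synapomorphy uniting that clade.
All ingroup taxa share the derived state '1' for Char. 4; it defines the ingroup but does not resolve relationships within it.
Char. 5 (derived state '0') is shared by Aeloma and Platyoma — a synapomorphy uniting that clade.
Most parsimonious ingroup topology: ((Ichneus,((Sclereus,Telellus),Litheus)),(Platyoma,Aeloma)).
Aeloma and Platyoma form a cherry on this tree, so they are sister taxa.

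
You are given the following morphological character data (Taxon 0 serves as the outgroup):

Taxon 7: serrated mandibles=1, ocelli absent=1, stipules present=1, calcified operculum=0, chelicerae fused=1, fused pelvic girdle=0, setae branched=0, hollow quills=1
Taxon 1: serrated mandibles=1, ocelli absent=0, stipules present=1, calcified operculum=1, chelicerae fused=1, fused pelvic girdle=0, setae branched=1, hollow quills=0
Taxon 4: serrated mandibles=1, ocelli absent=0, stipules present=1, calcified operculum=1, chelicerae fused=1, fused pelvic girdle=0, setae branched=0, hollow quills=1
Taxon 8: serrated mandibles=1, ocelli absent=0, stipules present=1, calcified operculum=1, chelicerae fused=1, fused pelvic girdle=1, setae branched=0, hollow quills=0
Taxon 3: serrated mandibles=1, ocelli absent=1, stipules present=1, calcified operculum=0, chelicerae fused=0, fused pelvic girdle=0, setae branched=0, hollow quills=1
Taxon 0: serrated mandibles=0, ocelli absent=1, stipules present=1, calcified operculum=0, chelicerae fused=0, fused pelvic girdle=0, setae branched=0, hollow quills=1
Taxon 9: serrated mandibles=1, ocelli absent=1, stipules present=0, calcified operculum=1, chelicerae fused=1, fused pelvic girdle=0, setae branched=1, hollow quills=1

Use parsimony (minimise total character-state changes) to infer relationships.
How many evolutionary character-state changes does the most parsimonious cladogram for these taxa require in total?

9

Character polarity is set by the outgroup: the derived state is whichever differs from the outgroup's state, so for ocelli absent, stipules present, hollow quills the derived state is '0', and for the remaining characters it is '1'.
All ingroup taxa share the derived state '1' for serrated mandibles; it defines the ingroup but does not resolve relationships within it.
Only Taxon 1, Taxon 4, and Taxon 8 show the derived state '0' for ocelli absent, supporting them as a clade.
stipules present: derived state '0' in Taxon 9 only — an autapomorphy, so it tells us nothing about relationships among taxa.
calcified operculum (derived state '1') is shared by Taxon 1, Taxon 4, Taxon 8, and Taxon 9 — a synapomorphy uniting that clade.
Only Taxon 1, Taxon 4, Taxon 7, Taxon 8, and Taxon 9 show the derived state '1' for chelicerae fused, supporting them as a clade.
fused pelvic girdle: derived state '1' in Taxon 8 only — an autapomorphy, so it tells us nothing about relationships among taxa.
setae branched groups Taxon 1 and Taxon 9, which is incompatible with the clades supported by the remaining characters; treating it as convergent (homoplasy) costs fewer steps than any alternative tree.
hollow quills (derived state '0') is shared by Taxon 1 and Taxon 8 — a synapomorphy uniting that clade.
Most parsimonious ingroup topology: ((Taxon 7,((Taxon 4,(Taxon 1,Taxon 8)),Taxon 9)),Taxon 3).
Changes per character on this tree: serrated mandibles: 1; ocelli absent: 1; stipules present: 1; calcified operculum: 1; chelicerae fused: 1; fused pelvic girdle: 1; setae branched: 2; hollow quills: 1.
Total = 9.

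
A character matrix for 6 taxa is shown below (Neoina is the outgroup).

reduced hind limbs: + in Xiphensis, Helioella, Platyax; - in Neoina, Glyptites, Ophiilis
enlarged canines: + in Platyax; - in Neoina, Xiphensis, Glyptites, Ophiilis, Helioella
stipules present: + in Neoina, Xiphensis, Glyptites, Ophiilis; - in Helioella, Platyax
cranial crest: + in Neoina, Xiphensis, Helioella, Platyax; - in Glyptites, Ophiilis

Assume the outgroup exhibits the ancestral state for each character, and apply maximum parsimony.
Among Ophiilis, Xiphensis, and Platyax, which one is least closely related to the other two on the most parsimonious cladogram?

Character polarity is set by the outgroup: the derived state is whichever differs from the outgroup's state, so for stipules present, cranial crest the derived state is '-', and for the remaining characters it is '+'.
reduced hind limbs: derived state '+' in Helioella, Platyax, and Xiphensis only — synapomorphy for {Helioella, Platyax, Xiphensis}.
enlarged canines: derived state '+' in Platyax only — an autapomorphy, so it tells us nothing about relationships among taxa.
stipules present (derived state '-') is shared by Helioella and Platyax — a synapomorphy uniting that clade.
cranial crest (derived state '-') is shared by Glyptites and Ophiilis — a synapomorphy uniting that clade.
Most parsimonious ingroup topology: ((Xiphensis,(Helioella,Platyax)),(Glyptites,Ophiilis)).
Xiphensis and Platyax share a more recent common ancestor with each other than either does with Ophiilis, so Ophiilis is the least closely related of the three.

Ophiilis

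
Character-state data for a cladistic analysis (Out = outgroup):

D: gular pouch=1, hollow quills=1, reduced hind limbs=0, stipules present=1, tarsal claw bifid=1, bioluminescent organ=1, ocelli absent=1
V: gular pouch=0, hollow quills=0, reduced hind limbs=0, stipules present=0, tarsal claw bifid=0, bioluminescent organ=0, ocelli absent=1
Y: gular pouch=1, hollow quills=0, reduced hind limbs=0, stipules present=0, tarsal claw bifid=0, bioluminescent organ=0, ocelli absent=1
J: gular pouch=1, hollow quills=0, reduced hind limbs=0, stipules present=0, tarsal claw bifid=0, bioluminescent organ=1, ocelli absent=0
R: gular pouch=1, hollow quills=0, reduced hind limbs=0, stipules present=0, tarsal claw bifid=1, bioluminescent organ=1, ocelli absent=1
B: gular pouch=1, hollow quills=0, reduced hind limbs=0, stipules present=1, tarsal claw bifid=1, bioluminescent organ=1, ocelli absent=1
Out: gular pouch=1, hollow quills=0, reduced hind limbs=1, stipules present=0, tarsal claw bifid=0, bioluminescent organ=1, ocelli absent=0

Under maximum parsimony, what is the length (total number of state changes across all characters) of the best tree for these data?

Character polarity is set by the outgroup: the derived state is whichever differs from the outgroup's state, so for gular pouch, reduced hind limbs, bioluminescent organ the derived state is '0', and for the remaining characters it is '1'.
gular pouch: derived state '0' in V only — an autapomorphy, so it tells us nothing about relationships among taxa.
hollow quills (derived state '1') is unique to D (autapomorphy; uninformative for grouping).
reduced hind limbs (derived state '0') is shared by all ingroup taxa — unites the whole ingroup.
stipules present: derived state '1' in B and D only — synapomorphy for {B, D}.
tarsal claw bifid: derived state '1' in B, D, and R only — synapomorphy for {B, D, R}.
bioluminescent organ (derived state '0') is shared by V and Y — a synapomorphy uniting that clade.
ocelli absent (derived state '1') is shared by B, D, R, V, and Y — a synapomorphy uniting that clade.
Most parsimonious ingroup topology: (((R,(B,D)),(V,Y)),J).
Changes per character on this tree: gular pouch: 1; hollow quills: 1; reduced hind limbs: 1; stipules present: 1; tarsal claw bifid: 1; bioluminescent organ: 1; ocelli absent: 1.
Total = 7.

7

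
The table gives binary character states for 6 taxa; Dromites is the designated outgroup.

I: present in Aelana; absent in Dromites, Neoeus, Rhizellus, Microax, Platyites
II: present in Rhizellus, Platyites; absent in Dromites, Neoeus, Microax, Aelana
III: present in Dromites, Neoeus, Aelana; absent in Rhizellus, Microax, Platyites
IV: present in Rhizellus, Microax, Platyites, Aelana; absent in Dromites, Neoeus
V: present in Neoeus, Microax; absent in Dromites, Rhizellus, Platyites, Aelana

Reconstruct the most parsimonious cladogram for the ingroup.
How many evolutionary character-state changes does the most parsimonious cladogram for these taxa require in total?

6

Character polarity is set by the outgroup: the derived state is whichever differs from the outgroup's state, so for III the derived state is 'absent', and for the remaining characters it is 'present'.
I: derived state 'present' in Aelana only — an autapomorphy, so it tells us nothing about relationships among taxa.
Only Platyites and Rhizellus show the derived state 'present' for II, supporting them as a clade.
III (derived state 'absent') is shared by Microax, Platyites, and Rhizellus — a synapomorphy uniting that clade.
Only Aelana, Microax, Platyites, and Rhizellus show the derived state 'present' for IV, supporting them as a clade.
V (state 'present') occurs in Microax and Neoeus but conflicts with the nesting implied by the other characters — most parsimoniously interpreted as homoplasy.
Most parsimonious ingroup topology: (Neoeus,(((Rhizellus,Platyites),Microax),Aelana)).
Changes per character on this tree: I: 1; II: 1; III: 1; IV: 1; V: 2.
Total = 6.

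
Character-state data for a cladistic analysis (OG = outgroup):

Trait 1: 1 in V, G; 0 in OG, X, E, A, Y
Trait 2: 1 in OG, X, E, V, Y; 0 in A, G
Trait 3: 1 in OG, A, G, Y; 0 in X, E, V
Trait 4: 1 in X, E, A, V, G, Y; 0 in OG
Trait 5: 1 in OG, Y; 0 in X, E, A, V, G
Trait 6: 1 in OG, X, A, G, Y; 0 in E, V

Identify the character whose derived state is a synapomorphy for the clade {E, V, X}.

Character polarity is set by the outgroup: the derived state is whichever differs from the outgroup's state, so for Trait 2, Trait 3, Trait 5, Trait 6 the derived state is '0', and for the remaining characters it is '1'.
Trait 1 groups G and V, which is incompatible with the clades supported by the remaining characters; treating it as convergent (homoplasy) costs fewer steps than any alternative tree.
Only A and G show the derived state '0' for Trait 2, supporting them as a clade.
Only E, V, and X show the derived state '0' for Trait 3, supporting them as a clade.
Trait 4 (derived state '1') is shared by all ingroup taxa — unites the whole ingroup.
Only A, E, G, V, and X show the derived state '0' for Trait 5, supporting them as a clade.
Trait 6: derived state '0' in E and V only — synapomorphy for {E, V}.
Most parsimonious ingroup topology: (((X,(E,V)),(A,G)),Y).
The clade {E, V, X} is supported by Trait 3: its derived state '0' occurs in exactly those taxa and in no other taxon (including the outgroup).

Trait 3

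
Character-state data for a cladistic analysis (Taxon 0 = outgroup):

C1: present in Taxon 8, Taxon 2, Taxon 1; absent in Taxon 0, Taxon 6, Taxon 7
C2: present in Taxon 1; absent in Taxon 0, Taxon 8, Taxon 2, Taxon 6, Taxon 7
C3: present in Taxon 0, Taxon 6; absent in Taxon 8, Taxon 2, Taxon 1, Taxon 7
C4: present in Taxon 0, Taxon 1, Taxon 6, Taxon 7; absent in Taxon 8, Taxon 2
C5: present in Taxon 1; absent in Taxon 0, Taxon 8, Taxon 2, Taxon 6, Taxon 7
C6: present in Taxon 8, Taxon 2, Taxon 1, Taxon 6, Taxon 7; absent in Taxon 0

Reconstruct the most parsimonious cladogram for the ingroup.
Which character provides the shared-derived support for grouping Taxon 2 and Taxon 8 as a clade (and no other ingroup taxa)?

C4

Character polarity is set by the outgroup: the derived state is whichever differs from the outgroup's state, so for C3, C4 the derived state is 'absent', and for the remaining characters it is 'present'.
Only Taxon 1, Taxon 2, and Taxon 8 show the derived state 'present' for C1, supporting them as a clade.
C2 (derived state 'present') is unique to Taxon 1 (autapomorphy; uninformative for grouping).
C3: derived state 'absent' in Taxon 1, Taxon 2, Taxon 7, and Taxon 8 only — synapomorphy for {Taxon 1, Taxon 2, Taxon 7, Taxon 8}.
C4 (derived state 'absent') is shared by Taxon 2 and Taxon 8 — a synapomorphy uniting that clade.
C5 (derived state 'present') is unique to Taxon 1 (autapomorphy; uninformative for grouping).
All ingroup taxa share the derived state 'present' for C6; it defines the ingroup but does not resolve relationships within it.
Most parsimonious ingroup topology: ((((Taxon 8,Taxon 2),Taxon 1),Taxon 7),Taxon 6).
The clade {Taxon 2, Taxon 8} is supported by C4: its derived state 'absent' occurs in exactly those taxa and in no other taxon (including the outgroup).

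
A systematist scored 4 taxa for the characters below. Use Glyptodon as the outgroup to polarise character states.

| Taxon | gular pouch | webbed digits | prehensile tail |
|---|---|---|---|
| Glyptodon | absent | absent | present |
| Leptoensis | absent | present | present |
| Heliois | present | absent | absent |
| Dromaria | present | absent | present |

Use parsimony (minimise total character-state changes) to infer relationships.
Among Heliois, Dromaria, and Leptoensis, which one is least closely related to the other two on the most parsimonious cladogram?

Character polarity is set by the outgroup: the derived state is whichever differs from the outgroup's state, so for prehensile tail the derived state is 'absent', and for the remaining characters it is 'present'.
gular pouch (derived state 'present') is shared by Dromaria and Heliois — a synapomorphy uniting that clade.
webbed digits (derived state 'present') is unique to Leptoensis (autapomorphy; uninformative for grouping).
prehensile tail (derived state 'absent') is unique to Heliois (autapomorphy; uninformative for grouping).
Most parsimonious ingroup topology: (Leptoensis,(Heliois,Dromaria)).
Dromaria and Heliois share a more recent common ancestor with each other than either does with Leptoensis, so Leptoensis is the least closely related of the three.

Leptoensis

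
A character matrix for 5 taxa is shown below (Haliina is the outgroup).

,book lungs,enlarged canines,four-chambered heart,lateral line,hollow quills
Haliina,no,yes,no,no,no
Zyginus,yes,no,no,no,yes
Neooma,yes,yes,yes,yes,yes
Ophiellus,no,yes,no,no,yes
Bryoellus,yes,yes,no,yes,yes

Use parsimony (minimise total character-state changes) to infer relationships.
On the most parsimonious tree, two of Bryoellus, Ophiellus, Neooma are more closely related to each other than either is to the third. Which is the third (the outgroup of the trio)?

Character polarity is set by the outgroup: the derived state is whichever differs from the outgroup's state, so for enlarged canines the derived state is 'no', and for the remaining characters it is 'yes'.
book lungs: derived state 'yes' in Bryoellus, Neooma, and Zyginus only — synapomorphy for {Bryoellus, Neooma, Zyginus}.
enlarged canines: derived state 'no' in Zyginus only — an autapomorphy, so it tells us nothing about relationships among taxa.
four-chambered heart (derived state 'yes') is unique to Neooma (autapomorphy; uninformative for grouping).
lateral line (derived state 'yes') is shared by Bryoellus and Neooma — a synapomorphy uniting that clade.
All ingroup taxa share the derived state 'yes' for hollow quills; it defines the ingroup but does not resolve relationships within it.
Most parsimonious ingroup topology: ((Zyginus,(Neooma,Bryoellus)),Ophiellus).
Bryoellus and Neooma share a more recent common ancestor with each other than either does with Ophiellus, so Ophiellus is the least closely related of the three.

Ophiellus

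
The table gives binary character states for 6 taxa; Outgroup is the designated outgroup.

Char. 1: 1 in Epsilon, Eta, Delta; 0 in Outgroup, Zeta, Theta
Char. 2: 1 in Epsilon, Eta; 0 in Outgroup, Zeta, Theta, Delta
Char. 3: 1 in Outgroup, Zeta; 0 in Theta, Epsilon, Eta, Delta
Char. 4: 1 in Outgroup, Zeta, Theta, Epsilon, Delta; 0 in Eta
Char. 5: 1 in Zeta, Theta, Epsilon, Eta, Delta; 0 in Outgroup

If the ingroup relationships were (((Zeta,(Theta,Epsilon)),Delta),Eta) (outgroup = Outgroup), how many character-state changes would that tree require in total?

Map each character onto (((Zeta,(Theta,Epsilon)),Delta),Eta) (rooted by Outgroup) and count the minimum state changes it requires (Fitch parsimony):
Char. 1: 3; Char. 2: 2; Char. 3: 2; Char. 4: 1; Char. 5: 1.
Total tree length = 9.

9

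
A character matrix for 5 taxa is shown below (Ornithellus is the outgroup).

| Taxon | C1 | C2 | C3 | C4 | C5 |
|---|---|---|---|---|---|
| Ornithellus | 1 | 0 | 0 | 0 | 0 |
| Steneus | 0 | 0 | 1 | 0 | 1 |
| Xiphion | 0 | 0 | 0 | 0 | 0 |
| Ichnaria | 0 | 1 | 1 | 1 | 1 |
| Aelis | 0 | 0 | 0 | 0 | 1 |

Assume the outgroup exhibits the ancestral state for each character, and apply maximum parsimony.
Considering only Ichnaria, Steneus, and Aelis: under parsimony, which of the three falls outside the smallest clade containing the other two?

Character polarity is set by the outgroup: the derived state is whichever differs from the outgroup's state, so for C1 the derived state is '0', and for the remaining characters it is '1'.
C1 (derived state '0') is shared by all ingroup taxa — unites the whole ingroup.
C2 (derived state '1') is unique to Ichnaria (autapomorphy; uninformative for grouping).
Only Ichnaria and Steneus show the derived state '1' for C3, supporting them as a clade.
C4: derived state '1' in Ichnaria only — an autapomorphy, so it tells us nothing about relationships among taxa.
C5 (derived state '1') is shared by Aelis, Ichnaria, and Steneus — a synapomorphy uniting that clade.
Most parsimonious ingroup topology: (((Steneus,Ichnaria),Aelis),Xiphion).
Ichnaria and Steneus share a more recent common ancestor with each other than either does with Aelis, so Aelis is the least closely related of the three.

Aelis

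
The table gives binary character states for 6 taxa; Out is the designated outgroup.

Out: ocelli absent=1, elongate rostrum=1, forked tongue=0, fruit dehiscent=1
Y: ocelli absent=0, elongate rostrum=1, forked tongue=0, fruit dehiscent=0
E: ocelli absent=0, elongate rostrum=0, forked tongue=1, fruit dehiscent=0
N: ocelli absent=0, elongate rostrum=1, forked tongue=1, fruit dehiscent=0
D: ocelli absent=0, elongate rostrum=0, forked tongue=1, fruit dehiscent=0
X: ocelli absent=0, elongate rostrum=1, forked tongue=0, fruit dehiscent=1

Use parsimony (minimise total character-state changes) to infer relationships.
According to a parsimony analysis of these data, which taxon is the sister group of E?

Character polarity is set by the outgroup: the derived state is whichever differs from the outgroup's state, so for ocelli absent, elongate rostrum, fruit dehiscent the derived state is '0', and for the remaining characters it is '1'.
All ingroup taxa share the derived state '0' for ocelli absent; it defines the ingroup but does not resolve relationships within it.
Only D and E show the derived state '0' for elongate rostrum, supporting them as a clade.
forked tongue (derived state '1') is shared by D, E, and N — a synapomorphy uniting that clade.
fruit dehiscent (derived state '0') is shared by D, E, N, and Y — a synapomorphy uniting that clade.
Most parsimonious ingroup topology: ((Y,((E,D),N)),X).
E and D form a cherry on this tree, so they are sister taxa.

D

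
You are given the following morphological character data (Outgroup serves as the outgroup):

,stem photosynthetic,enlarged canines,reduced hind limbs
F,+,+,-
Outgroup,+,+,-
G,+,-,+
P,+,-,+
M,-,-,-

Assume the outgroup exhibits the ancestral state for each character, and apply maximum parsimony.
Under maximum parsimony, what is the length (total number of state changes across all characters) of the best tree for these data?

3

Character polarity is set by the outgroup: the derived state is whichever differs from the outgroup's state, so for stem photosynthetic, enlarged canines the derived state is '-', and for the remaining characters it is '+'.
stem photosynthetic (derived state '-') is unique to M (autapomorphy; uninformative for grouping).
Only G, M, and P show the derived state '-' for enlarged canines, supporting them as a clade.
Only G and P show the derived state '+' for reduced hind limbs, supporting them as a clade.
Most parsimonious ingroup topology: (((G,P),M),F).
Changes per character on this tree: stem photosynthetic: 1; enlarged canines: 1; reduced hind limbs: 1.
Total = 3.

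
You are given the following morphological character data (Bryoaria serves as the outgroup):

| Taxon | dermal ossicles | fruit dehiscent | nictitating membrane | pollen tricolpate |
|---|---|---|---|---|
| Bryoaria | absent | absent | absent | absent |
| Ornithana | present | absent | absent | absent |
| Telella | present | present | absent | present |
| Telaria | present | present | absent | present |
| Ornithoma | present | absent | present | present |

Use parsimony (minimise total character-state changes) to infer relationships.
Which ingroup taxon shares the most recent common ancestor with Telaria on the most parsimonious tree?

The outgroup has state 'absent' for every character, so 'present' is the derived state throughout.
All ingroup taxa share the derived state 'present' for dermal ossicles; it defines the ingroup but does not resolve relationships within it.
fruit dehiscent: derived state 'present' in Telaria and Telella only — synapomorphy for {Telaria, Telella}.
nictitating membrane: derived state 'present' in Ornithoma only — an autapomorphy, so it tells us nothing about relationships among taxa.
pollen tricolpate: derived state 'present' in Ornithoma, Telaria, and Telella only — synapomorphy for {Ornithoma, Telaria, Telella}.
Most parsimonious ingroup topology: (Ornithana,((Telella,Telaria),Ornithoma)).
Telaria and Telella form a cherry on this tree, so they are sister taxa.

Telella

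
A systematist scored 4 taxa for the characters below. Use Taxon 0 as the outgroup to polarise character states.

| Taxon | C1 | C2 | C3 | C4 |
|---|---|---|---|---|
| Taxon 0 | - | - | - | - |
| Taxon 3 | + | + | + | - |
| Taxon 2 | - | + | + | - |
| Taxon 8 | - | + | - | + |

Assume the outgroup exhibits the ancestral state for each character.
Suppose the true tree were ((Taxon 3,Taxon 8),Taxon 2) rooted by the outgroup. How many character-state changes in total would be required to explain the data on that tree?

5

Map each character onto ((Taxon 3,Taxon 8),Taxon 2) (rooted by Taxon 0) and count the minimum state changes it requires (Fitch parsimony):
C1: 1; C2: 1; C3: 2; C4: 1.
Total tree length = 5.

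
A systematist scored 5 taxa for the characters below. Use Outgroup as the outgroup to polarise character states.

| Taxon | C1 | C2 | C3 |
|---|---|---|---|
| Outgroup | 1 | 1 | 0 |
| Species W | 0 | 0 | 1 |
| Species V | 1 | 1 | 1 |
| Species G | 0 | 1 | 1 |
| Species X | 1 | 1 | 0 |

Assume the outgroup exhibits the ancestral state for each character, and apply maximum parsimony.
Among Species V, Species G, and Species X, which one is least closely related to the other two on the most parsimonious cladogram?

Species X

Character polarity is set by the outgroup: the derived state is whichever differs from the outgroup's state, so for C1, C2 the derived state is '0', and for the remaining characters it is '1'.
Only Species G and Species W show the derived state '0' for C1, supporting them as a clade.
C2: derived state '0' in Species W only — an autapomorphy, so it tells us nothing about relationships among taxa.
C3: derived state '1' in Species G, Species V, and Species W only — synapomorphy for {Species G, Species V, Species W}.
Most parsimonious ingroup topology: (((Species W,Species G),Species V),Species X).
Species G and Species V share a more recent common ancestor with each other than either does with Species X, so Species X is the least closely related of the three.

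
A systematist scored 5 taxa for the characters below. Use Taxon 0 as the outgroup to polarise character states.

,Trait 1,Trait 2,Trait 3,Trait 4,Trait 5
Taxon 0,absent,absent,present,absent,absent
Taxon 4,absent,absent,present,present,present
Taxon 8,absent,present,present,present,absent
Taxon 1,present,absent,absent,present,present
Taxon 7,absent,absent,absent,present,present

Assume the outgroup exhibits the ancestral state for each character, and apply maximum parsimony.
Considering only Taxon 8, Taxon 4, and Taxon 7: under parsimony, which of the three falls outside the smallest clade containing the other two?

Character polarity is set by the outgroup: the derived state is whichever differs from the outgroup's state, so for Trait 3 the derived state is 'absent', and for the remaining characters it is 'present'.
Trait 1 (derived state 'present') is unique to Taxon 1 (autapomorphy; uninformative for grouping).
Trait 2: derived state 'present' in Taxon 8 only — an autapomorphy, so it tells us nothing about relationships among taxa.
Trait 3: derived state 'absent' in Taxon 1 and Taxon 7 only — synapomorphy for {Taxon 1, Taxon 7}.
All ingroup taxa share the derived state 'present' for Trait 4; it defines the ingroup but does not resolve relationships within it.
Trait 5 (derived state 'present') is shared by Taxon 1, Taxon 4, and Taxon 7 — a synapomorphy uniting that clade.
Most parsimonious ingroup topology: ((Taxon 4,(Taxon 1,Taxon 7)),Taxon 8).
Taxon 7 and Taxon 4 share a more recent common ancestor with each other than either does with Taxon 8, so Taxon 8 is the least closely related of the three.

Taxon 8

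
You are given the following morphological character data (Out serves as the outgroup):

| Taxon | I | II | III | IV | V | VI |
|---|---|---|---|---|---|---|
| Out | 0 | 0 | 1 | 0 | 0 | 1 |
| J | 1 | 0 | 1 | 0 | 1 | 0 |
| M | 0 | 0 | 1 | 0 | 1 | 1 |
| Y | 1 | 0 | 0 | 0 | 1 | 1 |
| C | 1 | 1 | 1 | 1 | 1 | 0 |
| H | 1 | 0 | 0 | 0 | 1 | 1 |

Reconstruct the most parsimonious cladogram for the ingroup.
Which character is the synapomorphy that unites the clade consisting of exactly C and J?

VI

Character polarity is set by the outgroup: the derived state is whichever differs from the outgroup's state, so for III, VI the derived state is '0', and for the remaining characters it is '1'.
I: derived state '1' in C, H, J, and Y only — synapomorphy for {C, H, J, Y}.
II (derived state '1') is unique to C (autapomorphy; uninformative for grouping).
III: derived state '0' in H and Y only — synapomorphy for {H, Y}.
IV (derived state '1') is unique to C (autapomorphy; uninformative for grouping).
V (derived state '1') is shared by all ingroup taxa — unites the whole ingroup.
VI: derived state '0' in C and J only — synapomorphy for {C, J}.
Most parsimonious ingroup topology: (((J,C),(Y,H)),M).
The clade {C, J} is supported by VI: its derived state '0' occurs in exactly those taxa and in no other taxon (including the outgroup).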